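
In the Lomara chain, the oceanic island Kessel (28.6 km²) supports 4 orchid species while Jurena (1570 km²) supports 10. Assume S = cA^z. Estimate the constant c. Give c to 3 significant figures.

z = ln(S₂/S₁) / ln(A₂/A₁) = ln(10/4) / ln(1570/28.6) = 0.9163 / 4.0054 = 0.2288
c = S₁ / A₁^z = 4 / 28.6^0.2288 = 4 / 2.154 = 1.857

1.86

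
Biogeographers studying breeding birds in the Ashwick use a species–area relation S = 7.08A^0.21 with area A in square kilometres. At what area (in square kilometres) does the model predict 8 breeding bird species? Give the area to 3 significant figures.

1.79 square kilometres

8 = 7.08 × A^0.21  ⇒  A^0.21 = 8/7.08 = 1.13
ln A = ln(1.13) / 0.21 = 0.1222 / 0.21 = 0.5818
A = e^0.5818 ≈ 1.789 square kilometres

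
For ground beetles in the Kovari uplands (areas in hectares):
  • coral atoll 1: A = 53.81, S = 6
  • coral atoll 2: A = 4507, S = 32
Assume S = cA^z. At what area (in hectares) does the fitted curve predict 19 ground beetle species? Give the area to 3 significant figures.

z = ln(32/6) / ln(4507/53.81) = 1.6740 / 4.4279 = 0.3780
c = 6 / 53.81^0.3780 = 6 / 4.512 = 1.33
A = (19/1.33)^(1/0.3780) ⇒ ln A = ln(14.29)/0.3780 = 7.0345
A = e^7.0345 ≈ 1135 hectares

1140 hectares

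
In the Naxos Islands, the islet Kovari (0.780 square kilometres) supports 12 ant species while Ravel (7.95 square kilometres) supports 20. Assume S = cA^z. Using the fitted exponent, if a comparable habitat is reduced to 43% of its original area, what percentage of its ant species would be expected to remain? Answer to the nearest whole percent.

83%

z = ln(20/12) / ln(7.95/0.78) = 0.5108 / 2.3216 = 0.2200
S_new/S_old = (A_new/A_old)^z = 0.43^0.2200 = exp(0.2200 × -0.8440) = 0.8305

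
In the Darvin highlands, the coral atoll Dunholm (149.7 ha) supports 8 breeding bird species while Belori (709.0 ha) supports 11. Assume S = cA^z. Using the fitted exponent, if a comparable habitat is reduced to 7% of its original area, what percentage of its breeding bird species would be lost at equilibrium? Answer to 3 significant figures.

42.0%

z = ln(11/8) / ln(709/149.7) = 0.3185 / 1.5552 = 0.2048
S_new/S_old = (A_new/A_old)^z = 0.07^0.2048 = exp(0.2048 × -2.6593) = 0.5801
Fraction lost = 1 − 0.5801 = 0.4199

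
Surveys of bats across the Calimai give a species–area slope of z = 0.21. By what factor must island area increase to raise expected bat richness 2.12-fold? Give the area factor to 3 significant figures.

(A₂/A₁)^0.21 = 2.12, so A₂/A₁ = 2.12^(1/0.21) = 2.12^4.762
ln(A₂/A₁) = ln 2.12 / 0.21 = 0.7514 / 0.21 = 3.5782
A₂/A₁ = e^3.5782 ≈ 35.81

35.8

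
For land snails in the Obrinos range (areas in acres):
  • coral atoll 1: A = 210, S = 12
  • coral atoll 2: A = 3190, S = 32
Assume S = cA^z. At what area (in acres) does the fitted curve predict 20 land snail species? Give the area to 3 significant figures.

z = ln(32/12) / ln(3190/210) = 0.9808 / 2.7207 = 0.3605
c = 12 / 210^0.3605 = 12 / 6.874 = 1.746
A = (20/1.746)^(1/0.3605) ⇒ ln A = ln(11.46)/0.3605 = 6.7641
A = e^6.7641 ≈ 866.2 acres

866 acres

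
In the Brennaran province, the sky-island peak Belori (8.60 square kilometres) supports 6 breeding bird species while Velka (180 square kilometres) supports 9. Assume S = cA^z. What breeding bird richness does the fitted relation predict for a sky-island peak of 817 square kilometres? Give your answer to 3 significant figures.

z = ln(9/6) / ln(180/8.6) = 0.4055 / 3.0412 = 0.1333
c = 6 / 8.6^0.1333 = 6 / 1.332 = 4.504
S₃ = 4.504 × 817^0.1333 = 4.504 × 2.445 ≈ 11.01

11.0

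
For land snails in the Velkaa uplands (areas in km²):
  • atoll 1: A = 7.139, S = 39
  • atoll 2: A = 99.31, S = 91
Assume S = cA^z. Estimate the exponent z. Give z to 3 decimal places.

Taking logs: ln S = ln c + z ln A, so z = (ln S₂ − ln S₁)/(ln A₂ − ln A₁).
z = ln(91/39) / ln(99.31/7.139) = ln(2.333) / ln(13.91) = 0.8473 / 2.6327 = 0.3218

0.322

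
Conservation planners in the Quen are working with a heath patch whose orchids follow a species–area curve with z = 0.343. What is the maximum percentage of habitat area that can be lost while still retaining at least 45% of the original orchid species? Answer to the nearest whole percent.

90%

Need (A_new/A_old)^0.343 = 0.45, so A_new/A_old = 0.45^(1/0.343) = 0.45^2.915
ln(A_new/A_old) = ln 0.45 / 0.343 = -0.7985 / 0.343 = -2.3280
A_new/A_old = e^-2.3280 ≈ 0.09749
Fraction that can be lost = 1 − 0.09749 = 0.9025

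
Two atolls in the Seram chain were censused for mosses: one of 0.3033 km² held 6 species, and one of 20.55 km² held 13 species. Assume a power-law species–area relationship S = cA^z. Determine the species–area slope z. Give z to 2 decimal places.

Taking logs: ln S = ln c + z ln A, so z = (ln S₂ − ln S₁)/(ln A₂ − ln A₁).
z = ln(13/6) / ln(20.55/0.3033) = ln(2.167) / ln(67.75) = 0.7732 / 4.2159 = 0.1834

0.18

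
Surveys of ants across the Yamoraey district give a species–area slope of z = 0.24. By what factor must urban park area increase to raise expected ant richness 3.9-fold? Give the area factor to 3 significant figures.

(A₂/A₁)^0.24 = 3.9, so A₂/A₁ = 3.9^(1/0.24) = 3.9^4.167
ln(A₂/A₁) = ln 3.9 / 0.24 = 1.3610 / 0.24 = 5.6707
A₂/A₁ = e^5.6707 ≈ 290.2

290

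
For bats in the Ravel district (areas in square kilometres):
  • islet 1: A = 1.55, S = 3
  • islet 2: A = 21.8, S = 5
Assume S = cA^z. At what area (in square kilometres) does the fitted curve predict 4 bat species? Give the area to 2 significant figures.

6.9 square kilometres

z = ln(5/3) / ln(21.8/1.55) = 0.5108 / 2.6437 = 0.1932
c = 3 / 1.55^0.1932 = 3 / 1.088 = 2.756
A = (4/2.756)^(1/0.1932) ⇒ ln A = ln(1.451)/0.1932 = 1.9271
A = e^1.9271 ≈ 6.869 square kilometres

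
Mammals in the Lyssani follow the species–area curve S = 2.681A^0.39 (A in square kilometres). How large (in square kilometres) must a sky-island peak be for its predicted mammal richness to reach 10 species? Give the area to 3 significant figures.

10 = 2.681 × A^0.39  ⇒  A^0.39 = 10/2.681 = 3.73
ln A = ln(3.73) / 0.39 = 1.3164 / 0.39 = 3.3754
A = e^3.3754 ≈ 29.24 square kilometres

29.2 square kilometres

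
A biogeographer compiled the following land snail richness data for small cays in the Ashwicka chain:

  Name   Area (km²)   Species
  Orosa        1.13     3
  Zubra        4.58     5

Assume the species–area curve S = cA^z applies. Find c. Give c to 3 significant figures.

z = ln(S₂/S₁) / ln(A₂/A₁) = ln(5/3) / ln(4.58/1.13) = 0.5108 / 1.3995 = 0.3650
c = S₁ / A₁^z = 3 / 1.13^0.3650 = 3 / 1.046 = 2.869

2.87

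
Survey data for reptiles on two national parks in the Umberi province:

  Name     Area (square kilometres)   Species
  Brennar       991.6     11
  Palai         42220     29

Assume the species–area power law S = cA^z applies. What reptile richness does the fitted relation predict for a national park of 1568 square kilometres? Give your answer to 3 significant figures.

12.4

z = ln(29/11) / ln(42220/991.6) = 0.9694 / 3.7513 = 0.2584
c = 11 / 991.6^0.2584 = 11 / 5.947 = 1.85
S₃ = 1.85 × 1568^0.2584 = 1.85 × 6.695 ≈ 12.38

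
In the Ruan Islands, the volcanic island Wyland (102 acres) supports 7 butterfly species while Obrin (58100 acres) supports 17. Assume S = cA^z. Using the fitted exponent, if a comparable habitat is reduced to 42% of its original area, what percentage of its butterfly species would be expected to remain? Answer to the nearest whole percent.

89%

z = ln(17/7) / ln(58100/102) = 0.8873 / 6.3449 = 0.1398
S_new/S_old = (A_new/A_old)^z = 0.42^0.1398 = exp(0.1398 × -0.8675) = 0.8858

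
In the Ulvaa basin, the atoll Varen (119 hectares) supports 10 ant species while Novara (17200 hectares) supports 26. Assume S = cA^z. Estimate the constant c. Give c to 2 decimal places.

3.99

z = ln(S₂/S₁) / ln(A₂/A₁) = ln(26/10) / ln(17200/119) = 0.9555 / 4.9735 = 0.1921
c = S₁ / A₁^z = 10 / 119^0.1921 = 10 / 2.505 = 3.993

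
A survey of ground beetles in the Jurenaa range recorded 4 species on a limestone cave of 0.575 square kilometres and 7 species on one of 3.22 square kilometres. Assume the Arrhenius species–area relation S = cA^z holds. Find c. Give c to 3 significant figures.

4.79

z = ln(S₂/S₁) / ln(A₂/A₁) = ln(7/4) / ln(3.22/0.575) = 0.5596 / 1.7228 = 0.3248
c = S₁ / A₁^z = 4 / 0.575^0.3248 = 4 / 0.8355 = 4.788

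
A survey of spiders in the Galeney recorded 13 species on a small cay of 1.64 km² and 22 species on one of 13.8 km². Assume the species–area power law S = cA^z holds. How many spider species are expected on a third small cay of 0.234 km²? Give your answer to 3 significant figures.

8.04

z = ln(22/13) / ln(13.8/1.64) = 0.5261 / 2.1300 = 0.2470
c = 13 / 1.64^0.2470 = 13 / 1.13 = 11.5
S₃ = 11.5 × 0.234^0.2470 = 11.5 × 0.6986 ≈ 8.037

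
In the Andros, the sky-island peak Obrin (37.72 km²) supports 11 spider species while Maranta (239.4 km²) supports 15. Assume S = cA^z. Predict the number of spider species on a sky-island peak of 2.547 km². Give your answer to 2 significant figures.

z = ln(15/11) / ln(239.4/37.72) = 0.3102 / 1.8479 = 0.1678
c = 11 / 37.72^0.1678 = 11 / 1.839 = 5.981
S₃ = 5.981 × 2.547^0.1678 = 5.981 × 1.17 ≈ 6.997

7.0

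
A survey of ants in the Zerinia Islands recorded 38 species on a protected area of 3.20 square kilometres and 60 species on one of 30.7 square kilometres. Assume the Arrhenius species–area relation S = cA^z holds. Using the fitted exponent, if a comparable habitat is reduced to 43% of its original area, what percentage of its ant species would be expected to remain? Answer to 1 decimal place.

84.3%

z = ln(60/38) / ln(30.7/3.2) = 0.4568 / 2.2611 = 0.2020
S_new/S_old = (A_new/A_old)^z = 0.43^0.2020 = exp(0.2020 × -0.8440) = 0.8433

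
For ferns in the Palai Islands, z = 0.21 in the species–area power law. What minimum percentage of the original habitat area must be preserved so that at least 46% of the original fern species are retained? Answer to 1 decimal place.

Need (A_new/A_old)^0.21 = 0.46, so A_new/A_old = 0.46^(1/0.21) = 0.46^4.762
ln(A_new/A_old) = ln 0.46 / 0.21 = -0.7765 / 0.21 = -3.6978
A_new/A_old = e^-3.6978 ≈ 0.02478

2.5%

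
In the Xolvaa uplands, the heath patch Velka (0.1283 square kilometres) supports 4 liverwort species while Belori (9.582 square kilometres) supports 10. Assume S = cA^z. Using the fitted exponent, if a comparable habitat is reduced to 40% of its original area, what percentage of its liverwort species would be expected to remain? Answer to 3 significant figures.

82.3%

z = ln(10/4) / ln(9.582/0.1283) = 0.9163 / 4.3133 = 0.2124
S_new/S_old = (A_new/A_old)^z = 0.4^0.2124 = exp(0.2124 × -0.9163) = 0.8231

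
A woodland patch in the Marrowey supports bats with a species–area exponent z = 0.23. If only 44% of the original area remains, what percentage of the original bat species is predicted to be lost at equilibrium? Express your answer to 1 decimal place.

S_new/S_old = (A_new/A_old)^z = 0.44^0.23
= exp(0.23 × ln 0.44) = exp(0.23 × -0.8210) = exp(-0.1888) ≈ 0.8279
Fraction lost = 1 − 0.8279 = 0.1721

17.2%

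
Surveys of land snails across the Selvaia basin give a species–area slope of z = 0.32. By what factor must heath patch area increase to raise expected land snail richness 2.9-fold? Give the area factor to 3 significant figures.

(A₂/A₁)^0.32 = 2.9, so A₂/A₁ = 2.9^(1/0.32) = 2.9^3.125
ln(A₂/A₁) = ln 2.9 / 0.32 = 1.0647 / 0.32 = 3.3272
A₂/A₁ = e^3.3272 ≈ 27.86

27.9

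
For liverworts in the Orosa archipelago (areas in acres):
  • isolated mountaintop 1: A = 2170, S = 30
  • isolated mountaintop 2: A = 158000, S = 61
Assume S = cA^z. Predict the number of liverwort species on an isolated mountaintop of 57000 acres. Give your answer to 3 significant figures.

51.5

z = ln(61/30) / ln(158000/2170) = 0.7097 / 4.2879 = 0.1655
c = 30 / 2170^0.1655 = 30 / 3.566 = 8.412
S₃ = 8.412 × 57000^0.1655 = 8.412 × 6.125 ≈ 51.53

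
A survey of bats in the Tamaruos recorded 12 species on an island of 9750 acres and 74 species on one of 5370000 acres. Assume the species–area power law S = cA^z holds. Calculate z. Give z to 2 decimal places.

0.29

Taking logs: ln S = ln c + z ln A, so z = (ln S₂ − ln S₁)/(ln A₂ − ln A₁).
z = ln(74/12) / ln(5370000/9750) = ln(6.167) / ln(550.8) = 1.8192 / 6.3113 = 0.2882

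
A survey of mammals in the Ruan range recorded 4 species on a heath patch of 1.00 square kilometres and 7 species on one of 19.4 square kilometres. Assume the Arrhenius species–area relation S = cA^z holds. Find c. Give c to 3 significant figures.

z = ln(S₂/S₁) / ln(A₂/A₁) = ln(7/4) / ln(19.4/1) = 0.5596 / 2.9653 = 0.1887
c = S₁ / A₁^z = 4 / 1^0.1887 = 4 / 1 = 4

4.00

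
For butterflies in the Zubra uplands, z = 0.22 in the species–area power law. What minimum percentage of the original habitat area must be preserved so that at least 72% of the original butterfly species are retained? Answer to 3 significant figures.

Need (A_new/A_old)^0.22 = 0.72, so A_new/A_old = 0.72^(1/0.22) = 0.72^4.545
ln(A_new/A_old) = ln 0.72 / 0.22 = -0.3285 / 0.22 = -1.4932
A_new/A_old = e^-1.4932 ≈ 0.2247

22.5%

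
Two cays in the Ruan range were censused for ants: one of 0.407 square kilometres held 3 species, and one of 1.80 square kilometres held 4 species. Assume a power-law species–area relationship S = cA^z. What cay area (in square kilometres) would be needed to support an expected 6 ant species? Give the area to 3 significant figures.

14.6 square kilometres

z = ln(4/3) / ln(1.8/0.407) = 0.2877 / 1.4867 = 0.1935
c = 3 / 0.407^0.1935 = 3 / 0.8403 = 3.57
A = (6/3.57)^(1/0.1935) ⇒ ln A = ln(1.681)/0.1935 = 2.6832
A = e^2.6832 ≈ 14.63 square kilometres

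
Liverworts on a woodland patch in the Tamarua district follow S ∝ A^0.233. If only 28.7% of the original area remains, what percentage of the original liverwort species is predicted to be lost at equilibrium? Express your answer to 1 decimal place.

25.2%

S_new/S_old = (A_new/A_old)^z = 0.287^0.233
= exp(0.233 × ln 0.287) = exp(0.233 × -1.2483) = exp(-0.2908) ≈ 0.7476
Fraction lost = 1 − 0.7476 = 0.2524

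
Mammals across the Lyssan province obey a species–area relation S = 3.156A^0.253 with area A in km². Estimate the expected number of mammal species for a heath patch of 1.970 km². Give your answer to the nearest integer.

S = 3.156 × 1.97^0.253
ln S = ln 3.156 + 0.253 × ln 1.97 = 1.1493 + 0.253 × 0.6780 = 1.3208
S = e^1.3208 ≈ 3.747

4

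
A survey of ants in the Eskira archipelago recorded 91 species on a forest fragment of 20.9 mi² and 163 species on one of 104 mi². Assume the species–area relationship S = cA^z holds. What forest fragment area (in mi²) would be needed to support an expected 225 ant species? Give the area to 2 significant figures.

250 mi²

z = ln(163/91) / ln(104/20.9) = 0.5829 / 1.6046 = 0.3633
c = 91 / 20.9^0.3633 = 91 / 3.017 = 30.16
A = (225/30.16)^(1/0.3633) ⇒ ln A = ln(7.459)/0.3633 = 5.5318
A = e^5.5318 ≈ 252.6 mi²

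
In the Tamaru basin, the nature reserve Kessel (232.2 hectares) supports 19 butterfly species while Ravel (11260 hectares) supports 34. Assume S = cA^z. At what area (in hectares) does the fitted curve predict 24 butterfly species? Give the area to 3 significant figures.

1100 hectares

z = ln(34/19) / ln(11260/232.2) = 0.5819 / 3.8814 = 0.1499
c = 19 / 232.2^0.1499 = 19 / 2.263 = 8.396
A = (24/8.396)^(1/0.1499) ⇒ ln A = ln(2.859)/0.1499 = 7.0058
A = e^7.0058 ≈ 1103 hectares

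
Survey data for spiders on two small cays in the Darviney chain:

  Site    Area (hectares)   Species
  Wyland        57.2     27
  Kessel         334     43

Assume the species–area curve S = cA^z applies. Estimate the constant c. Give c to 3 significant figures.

z = ln(S₂/S₁) / ln(A₂/A₁) = ln(43/27) / ln(334/57.2) = 0.4654 / 1.7646 = 0.2637
c = S₁ / A₁^z = 27 / 57.2^0.2637 = 27 / 2.907 = 9.287

9.29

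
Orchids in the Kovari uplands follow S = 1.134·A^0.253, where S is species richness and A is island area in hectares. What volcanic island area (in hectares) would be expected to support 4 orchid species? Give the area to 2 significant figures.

4 = 1.134 × A^0.253  ⇒  A^0.253 = 4/1.134 = 3.527
ln A = ln(3.527) / 0.253 = 1.2605 / 0.253 = 4.9824
A = e^4.9824 ≈ 145.8 hectares

150 hectares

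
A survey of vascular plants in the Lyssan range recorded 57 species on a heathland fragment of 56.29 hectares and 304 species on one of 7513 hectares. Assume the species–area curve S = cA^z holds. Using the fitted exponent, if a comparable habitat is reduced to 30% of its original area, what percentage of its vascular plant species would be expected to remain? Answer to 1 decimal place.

66.2%

z = ln(304/57) / ln(7513/56.29) = 1.6740 / 4.8939 = 0.3421
S_new/S_old = (A_new/A_old)^z = 0.3^0.3421 = exp(0.3421 × -1.2040) = 0.6624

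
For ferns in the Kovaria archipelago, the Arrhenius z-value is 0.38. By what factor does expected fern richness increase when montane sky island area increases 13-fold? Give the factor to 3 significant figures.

2.65

S₂/S₁ = (A₂/A₁)^z = 13^0.38
ln(S₂/S₁) = 0.38 × ln 13 = 0.38 × 2.5649 = 0.9747
S₂/S₁ = e^0.9747 ≈ 2.65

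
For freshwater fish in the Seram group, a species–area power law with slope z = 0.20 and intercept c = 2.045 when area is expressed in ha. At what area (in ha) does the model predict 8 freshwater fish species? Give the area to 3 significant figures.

8 = 2.045 × A^0.2  ⇒  A^0.2 = 8/2.045 = 3.912
ln A = ln(3.912) / 0.2 = 1.3640 / 0.2 = 6.8202
A = e^6.8202 ≈ 916.2 ha

916 ha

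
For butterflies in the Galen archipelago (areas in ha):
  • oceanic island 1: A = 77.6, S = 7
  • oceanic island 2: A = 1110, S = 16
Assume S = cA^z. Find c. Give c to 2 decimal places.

z = ln(S₂/S₁) / ln(A₂/A₁) = ln(16/7) / ln(1110/77.6) = 0.8267 / 2.6605 = 0.3107
c = S₁ / A₁^z = 7 / 77.6^0.3107 = 7 / 3.866 = 1.811

1.81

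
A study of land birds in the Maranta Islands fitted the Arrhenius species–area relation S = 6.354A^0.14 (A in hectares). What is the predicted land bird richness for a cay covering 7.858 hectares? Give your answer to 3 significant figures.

S = 6.354 × 7.858^0.14
ln S = ln 6.354 + 0.14 × ln 7.858 = 1.8491 + 0.14 × 2.0615 = 2.1377
S = e^2.1377 ≈ 8.48

8.48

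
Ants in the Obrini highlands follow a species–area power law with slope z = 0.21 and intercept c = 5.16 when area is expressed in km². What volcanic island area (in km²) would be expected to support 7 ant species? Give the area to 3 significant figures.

7 = 5.16 × A^0.21  ⇒  A^0.21 = 7/5.16 = 1.357
ln A = ln(1.357) / 0.21 = 0.3050 / 0.21 = 1.4523
A = e^1.4523 ≈ 4.273 km²

4.27 km²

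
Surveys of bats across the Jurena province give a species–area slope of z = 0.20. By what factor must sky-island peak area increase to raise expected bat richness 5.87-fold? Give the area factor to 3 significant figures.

(A₂/A₁)^0.2 = 5.87, so A₂/A₁ = 5.87^(1/0.2) = 5.87^5
ln(A₂/A₁) = ln 5.87 / 0.2 = 1.7699 / 0.2 = 8.8493
A₂/A₁ = e^8.8493 ≈ 6969

6970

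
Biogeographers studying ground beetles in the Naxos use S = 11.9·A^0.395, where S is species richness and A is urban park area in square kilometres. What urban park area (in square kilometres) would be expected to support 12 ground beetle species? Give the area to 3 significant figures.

1.02 square kilometres

12 = 11.9 × A^0.395  ⇒  A^0.395 = 12/11.9 = 1.008
ln A = ln(1.008) / 0.395 = 0.0084 / 0.395 = 0.0212
A = e^0.0212 ≈ 1.021 square kilometres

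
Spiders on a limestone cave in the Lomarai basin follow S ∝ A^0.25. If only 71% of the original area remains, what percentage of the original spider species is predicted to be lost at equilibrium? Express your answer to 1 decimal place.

8.2%

S_new/S_old = (A_new/A_old)^z = 0.71^0.25
= exp(0.25 × ln 0.71) = exp(0.25 × -0.3425) = exp(-0.0856) ≈ 0.9179
Fraction lost = 1 − 0.9179 = 0.08206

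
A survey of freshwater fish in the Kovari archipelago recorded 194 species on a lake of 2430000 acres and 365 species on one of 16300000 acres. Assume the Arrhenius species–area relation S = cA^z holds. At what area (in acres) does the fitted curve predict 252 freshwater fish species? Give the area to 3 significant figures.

5340000 acres

z = ln(365/194) / ln(16300000/2430000) = 0.6320 / 1.9033 = 0.3321
c = 194 / 2430000^0.3321 = 194 / 132 = 1.47
A = (252/1.47)^(1/0.3321) ⇒ ln A = ln(171.4)/0.3321 = 15.4911
A = e^15.4911 ≈ 5341816 acres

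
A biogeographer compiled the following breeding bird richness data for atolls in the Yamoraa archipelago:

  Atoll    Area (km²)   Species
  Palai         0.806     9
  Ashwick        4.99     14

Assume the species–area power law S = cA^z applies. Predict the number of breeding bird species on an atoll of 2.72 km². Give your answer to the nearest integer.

12

z = ln(14/9) / ln(4.99/0.806) = 0.4418 / 1.8231 = 0.2424
c = 9 / 0.806^0.2424 = 9 / 0.9491 = 9.483
S₃ = 9.483 × 2.72^0.2424 = 9.483 × 1.274 ≈ 12.09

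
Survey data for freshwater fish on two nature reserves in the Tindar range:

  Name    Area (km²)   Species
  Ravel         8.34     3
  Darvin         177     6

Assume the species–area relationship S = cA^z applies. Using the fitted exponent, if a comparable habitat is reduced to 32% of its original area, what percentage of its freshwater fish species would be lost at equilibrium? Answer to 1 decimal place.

z = ln(6/3) / ln(177/8.34) = 0.6931 / 3.0551 = 0.2269
S_new/S_old = (A_new/A_old)^z = 0.32^0.2269 = exp(0.2269 × -1.1394) = 0.7722
Fraction lost = 1 − 0.7722 = 0.2278

22.8%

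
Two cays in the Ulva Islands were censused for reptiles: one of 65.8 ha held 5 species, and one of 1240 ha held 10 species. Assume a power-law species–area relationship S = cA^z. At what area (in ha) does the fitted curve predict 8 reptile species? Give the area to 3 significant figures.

z = ln(10/5) / ln(1240/65.8) = 0.6931 / 2.9362 = 0.2361
c = 5 / 65.8^0.2361 = 5 / 2.687 = 1.861
A = (8/1.861)^(1/0.2361) ⇒ ln A = ln(4.299)/0.2361 = 6.1776
A = e^6.1776 ≈ 481.8 ha

482 ha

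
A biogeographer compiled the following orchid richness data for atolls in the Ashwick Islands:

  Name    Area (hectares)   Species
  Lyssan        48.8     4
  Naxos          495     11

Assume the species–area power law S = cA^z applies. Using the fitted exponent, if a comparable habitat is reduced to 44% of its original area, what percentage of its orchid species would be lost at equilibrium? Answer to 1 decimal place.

z = ln(11/4) / ln(495/48.8) = 1.0116 / 2.3168 = 0.4366
S_new/S_old = (A_new/A_old)^z = 0.44^0.4366 = exp(0.4366 × -0.8210) = 0.6987
Fraction lost = 1 − 0.6987 = 0.3013

30.1%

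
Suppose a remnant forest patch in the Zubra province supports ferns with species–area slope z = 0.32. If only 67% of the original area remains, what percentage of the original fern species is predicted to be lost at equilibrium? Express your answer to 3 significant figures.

12.0%

S_new/S_old = (A_new/A_old)^z = 0.67^0.32
= exp(0.32 × ln 0.67) = exp(0.32 × -0.4005) = exp(-0.1282) ≈ 0.8797
Fraction lost = 1 − 0.8797 = 0.1203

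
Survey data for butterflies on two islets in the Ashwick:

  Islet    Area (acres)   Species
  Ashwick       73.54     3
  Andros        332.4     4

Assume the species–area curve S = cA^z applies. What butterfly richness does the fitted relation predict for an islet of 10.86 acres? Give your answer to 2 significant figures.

z = ln(4/3) / ln(332.4/73.54) = 0.2877 / 1.5085 = 0.1907
c = 3 / 73.54^0.1907 = 3 / 2.27 = 1.322
S₃ = 1.322 × 10.86^0.1907 = 1.322 × 1.576 ≈ 2.083

2.1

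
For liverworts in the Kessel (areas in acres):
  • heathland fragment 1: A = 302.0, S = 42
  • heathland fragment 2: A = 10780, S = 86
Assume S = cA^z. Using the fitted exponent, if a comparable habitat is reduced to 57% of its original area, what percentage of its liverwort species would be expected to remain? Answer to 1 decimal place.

z = ln(86/42) / ln(10780/302) = 0.7167 / 3.5750 = 0.2005
S_new/S_old = (A_new/A_old)^z = 0.57^0.2005 = exp(0.2005 × -0.5621) = 0.8934

89.3%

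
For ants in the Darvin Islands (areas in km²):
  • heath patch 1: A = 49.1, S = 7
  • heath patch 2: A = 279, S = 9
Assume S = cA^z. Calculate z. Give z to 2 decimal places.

Taking logs: ln S = ln c + z ln A, so z = (ln S₂ − ln S₁)/(ln A₂ − ln A₁).
z = ln(9/7) / ln(279/49.1) = ln(1.286) / ln(5.682) = 0.2513 / 1.7374 = 0.1447

0.14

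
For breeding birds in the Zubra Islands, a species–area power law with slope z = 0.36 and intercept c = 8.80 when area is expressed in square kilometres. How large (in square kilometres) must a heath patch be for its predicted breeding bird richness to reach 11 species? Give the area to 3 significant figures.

1.86 square kilometres

11 = 8.8 × A^0.36  ⇒  A^0.36 = 11/8.8 = 1.25
ln A = ln(1.25) / 0.36 = 0.2231 / 0.36 = 0.6198
A = e^0.6198 ≈ 1.859 square kilometres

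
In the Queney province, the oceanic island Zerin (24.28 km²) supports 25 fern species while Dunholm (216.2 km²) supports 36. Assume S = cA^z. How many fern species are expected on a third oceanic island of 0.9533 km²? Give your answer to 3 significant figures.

z = ln(36/25) / ln(216.2/24.28) = 0.3646 / 2.1866 = 0.1668
c = 25 / 24.28^0.1668 = 25 / 1.702 = 14.69
S₃ = 14.69 × 0.9533^0.1668 = 14.69 × 0.9921 ≈ 14.57

14.6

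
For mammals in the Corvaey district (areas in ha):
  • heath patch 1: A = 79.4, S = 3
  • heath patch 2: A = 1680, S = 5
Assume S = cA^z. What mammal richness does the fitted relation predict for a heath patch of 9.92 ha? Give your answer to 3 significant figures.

2.12

z = ln(5/3) / ln(1680/79.4) = 0.5108 / 3.0521 = 0.1674
c = 3 / 79.4^0.1674 = 3 / 2.08 = 1.443
S₃ = 1.443 × 9.92^0.1674 = 1.443 × 1.468 ≈ 2.118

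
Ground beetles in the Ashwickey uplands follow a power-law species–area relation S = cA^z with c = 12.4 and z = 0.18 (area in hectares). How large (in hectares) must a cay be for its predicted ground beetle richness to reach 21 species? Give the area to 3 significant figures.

21 = 12.4 × A^0.18  ⇒  A^0.18 = 21/12.4 = 1.694
ln A = ln(1.694) / 0.18 = 0.5268 / 0.18 = 2.9268
A = e^2.9268 ≈ 18.67 hectares

18.7 hectares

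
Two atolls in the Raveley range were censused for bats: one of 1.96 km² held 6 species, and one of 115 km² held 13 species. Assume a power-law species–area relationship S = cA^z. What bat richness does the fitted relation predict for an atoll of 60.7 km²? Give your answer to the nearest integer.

z = ln(13/6) / ln(115/1.96) = 0.7732 / 4.0720 = 0.1899
c = 6 / 1.96^0.1899 = 6 / 1.136 = 5.28
S₃ = 5.28 × 60.7^0.1899 = 5.28 × 2.181 ≈ 11.51

12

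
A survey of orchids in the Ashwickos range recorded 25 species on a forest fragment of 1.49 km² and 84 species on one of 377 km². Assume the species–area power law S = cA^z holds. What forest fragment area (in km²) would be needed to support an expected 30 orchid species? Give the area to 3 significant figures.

z = ln(84/25) / ln(377/1.49) = 1.2119 / 5.5335 = 0.2190
c = 25 / 1.49^0.2190 = 25 / 1.091 = 22.91
A = (30/22.91)^(1/0.2190) ⇒ ln A = ln(1.31)/0.2190 = 1.2312
A = e^1.2312 ≈ 3.425 km²

3.43 km²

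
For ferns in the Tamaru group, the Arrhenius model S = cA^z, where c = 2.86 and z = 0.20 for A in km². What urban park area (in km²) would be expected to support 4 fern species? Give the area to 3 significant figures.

4 = 2.86 × A^0.2  ⇒  A^0.2 = 4/2.86 = 1.399
ln A = ln(1.399) / 0.2 = 0.3355 / 0.2 = 1.6774
A = e^1.6774 ≈ 5.351 km²

5.35 km²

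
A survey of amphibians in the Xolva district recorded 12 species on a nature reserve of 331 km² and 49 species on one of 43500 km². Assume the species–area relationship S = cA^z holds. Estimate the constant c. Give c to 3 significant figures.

z = ln(S₂/S₁) / ln(A₂/A₁) = ln(49/12) / ln(43500/331) = 1.4069 / 4.8784 = 0.2884
c = S₁ / A₁^z = 12 / 331^0.2884 = 12 / 5.33 = 2.251

2.25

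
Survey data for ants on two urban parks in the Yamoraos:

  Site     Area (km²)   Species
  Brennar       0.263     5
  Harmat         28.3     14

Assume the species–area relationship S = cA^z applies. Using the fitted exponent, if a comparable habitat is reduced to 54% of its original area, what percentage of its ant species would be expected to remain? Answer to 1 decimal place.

z = ln(14/5) / ln(28.3/0.263) = 1.0296 / 4.6785 = 0.2201
S_new/S_old = (A_new/A_old)^z = 0.54^0.2201 = exp(0.2201 × -0.6162) = 0.8732

87.3%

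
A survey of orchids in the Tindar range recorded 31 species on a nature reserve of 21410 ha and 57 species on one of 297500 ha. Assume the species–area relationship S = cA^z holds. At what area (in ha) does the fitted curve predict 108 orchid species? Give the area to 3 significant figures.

z = ln(57/31) / ln(297500/21410) = 0.6091 / 2.6316 = 0.2314
c = 31 / 21410^0.2314 = 31 / 10.05 = 3.084
A = (108/3.084)^(1/0.2314) ⇒ ln A = ln(35.02)/0.2314 = 15.3644
A = e^15.3644 ≈ 4706307 ha

4710000 ha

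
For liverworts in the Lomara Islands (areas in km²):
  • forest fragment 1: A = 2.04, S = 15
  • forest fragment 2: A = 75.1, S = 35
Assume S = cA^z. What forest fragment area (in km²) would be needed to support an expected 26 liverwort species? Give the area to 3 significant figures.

21.2 km²

z = ln(35/15) / ln(75.1/2.04) = 0.8473 / 3.6059 = 0.2350
c = 15 / 2.04^0.2350 = 15 / 1.182 = 12.69
A = (26/12.69)^(1/0.2350) ⇒ ln A = ln(2.049)/0.2350 = 3.0538
A = e^3.0538 ≈ 21.2 km²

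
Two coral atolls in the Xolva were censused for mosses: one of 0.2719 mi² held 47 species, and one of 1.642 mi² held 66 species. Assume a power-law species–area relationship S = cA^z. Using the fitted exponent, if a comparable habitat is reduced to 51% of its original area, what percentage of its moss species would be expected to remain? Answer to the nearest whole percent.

88%

z = ln(66/47) / ln(1.642/0.2719) = 0.3395 / 1.7982 = 0.1888
S_new/S_old = (A_new/A_old)^z = 0.51^0.1888 = exp(0.1888 × -0.6733) = 0.8806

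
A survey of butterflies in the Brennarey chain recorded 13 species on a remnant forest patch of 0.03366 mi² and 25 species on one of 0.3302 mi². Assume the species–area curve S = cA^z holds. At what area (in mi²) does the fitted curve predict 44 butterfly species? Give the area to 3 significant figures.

z = ln(25/13) / ln(0.3302/0.03366) = 0.6539 / 2.2834 = 0.2864
c = 13 / 0.03366^0.2864 = 13 / 0.3786 = 34.34
A = (44/34.34)^(1/0.2864) ⇒ ln A = ln(1.281)/0.2864 = 0.8659
A = e^0.8659 ≈ 2.377 mi²

2.38 mi²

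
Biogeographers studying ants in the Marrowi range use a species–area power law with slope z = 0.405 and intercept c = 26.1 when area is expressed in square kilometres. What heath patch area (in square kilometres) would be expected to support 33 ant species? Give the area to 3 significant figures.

1.78 square kilometres

33 = 26.1 × A^0.405  ⇒  A^0.405 = 33/26.1 = 1.264
ln A = ln(1.264) / 0.405 = 0.2346 / 0.405 = 0.5792
A = e^0.5792 ≈ 1.785 square kilometres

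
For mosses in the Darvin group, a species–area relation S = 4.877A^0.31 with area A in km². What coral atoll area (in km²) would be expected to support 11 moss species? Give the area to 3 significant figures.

11 = 4.877 × A^0.31  ⇒  A^0.31 = 11/4.877 = 2.255
ln A = ln(2.255) / 0.31 = 0.8134 / 0.31 = 2.6238
A = e^2.6238 ≈ 13.79 km²

13.8 km²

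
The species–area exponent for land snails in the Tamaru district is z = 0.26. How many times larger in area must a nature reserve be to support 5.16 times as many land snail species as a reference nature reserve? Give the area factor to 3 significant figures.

551

(A₂/A₁)^0.26 = 5.16, so A₂/A₁ = 5.16^(1/0.26) = 5.16^3.846
ln(A₂/A₁) = ln 5.16 / 0.26 = 1.6409 / 0.26 = 6.3113
A₂/A₁ = e^6.3113 ≈ 550.8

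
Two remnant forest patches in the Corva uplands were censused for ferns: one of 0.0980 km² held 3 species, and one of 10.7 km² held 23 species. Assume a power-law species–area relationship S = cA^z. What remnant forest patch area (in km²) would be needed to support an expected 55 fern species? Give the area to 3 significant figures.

79.8 km²

z = ln(23/3) / ln(10.7/0.098) = 2.0369 / 4.6930 = 0.4340
c = 3 / 0.098^0.4340 = 3 / 0.3649 = 8.222
A = (55/8.222)^(1/0.4340) ⇒ ln A = ln(6.69)/0.4340 = 4.3790
A = e^4.3790 ≈ 79.76 km²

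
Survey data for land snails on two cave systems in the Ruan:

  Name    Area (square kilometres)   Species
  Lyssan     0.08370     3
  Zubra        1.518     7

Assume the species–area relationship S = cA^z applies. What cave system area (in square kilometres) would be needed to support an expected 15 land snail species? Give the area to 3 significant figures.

z = ln(7/3) / ln(1.518/0.0837) = 0.8473 / 2.8979 = 0.2924
c = 3 / 0.0837^0.2924 = 3 / 0.4842 = 6.196
A = (15/6.196)^(1/0.2924) ⇒ ln A = ln(2.421)/0.2924 = 3.0240
A = e^3.0240 ≈ 20.57 square kilometres

20.6 square kilometres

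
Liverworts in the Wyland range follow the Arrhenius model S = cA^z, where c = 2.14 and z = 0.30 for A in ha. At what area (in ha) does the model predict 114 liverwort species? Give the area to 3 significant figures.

569000 ha

114 = 2.14 × A^0.3  ⇒  A^0.3 = 114/2.14 = 53.27
ln A = ln(53.27) / 0.3 = 3.9754 / 0.3 = 13.2513
A = e^13.2513 ≈ 568814 ha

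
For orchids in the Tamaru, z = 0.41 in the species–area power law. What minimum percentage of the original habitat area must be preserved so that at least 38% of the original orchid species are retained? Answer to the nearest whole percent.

9%

Need (A_new/A_old)^0.41 = 0.38, so A_new/A_old = 0.38^(1/0.41) = 0.38^2.439
ln(A_new/A_old) = ln 0.38 / 0.41 = -0.9676 / 0.41 = -2.3600
A_new/A_old = e^-2.3600 ≈ 0.09442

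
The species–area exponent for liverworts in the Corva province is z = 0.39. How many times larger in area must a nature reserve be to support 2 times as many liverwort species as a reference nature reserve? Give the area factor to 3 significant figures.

5.91

(A₂/A₁)^0.39 = 2, so A₂/A₁ = 2^(1/0.39) = 2^2.564
ln(A₂/A₁) = ln 2 / 0.39 = 0.6931 / 0.39 = 1.7773
A₂/A₁ = e^1.7773 ≈ 5.914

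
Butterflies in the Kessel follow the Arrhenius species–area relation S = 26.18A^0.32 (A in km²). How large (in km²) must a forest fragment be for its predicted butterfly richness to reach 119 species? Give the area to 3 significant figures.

119 = 26.18 × A^0.32  ⇒  A^0.32 = 119/26.18 = 4.545
ln A = ln(4.545) / 0.32 = 1.5141 / 0.32 = 4.7316
A = e^4.7316 ≈ 113.5 km²

113 km²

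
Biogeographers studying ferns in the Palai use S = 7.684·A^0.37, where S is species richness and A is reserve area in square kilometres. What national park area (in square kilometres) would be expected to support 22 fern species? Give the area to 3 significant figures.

17.2 square kilometres

22 = 7.684 × A^0.37  ⇒  A^0.37 = 22/7.684 = 2.863
ln A = ln(2.863) / 0.37 = 1.0519 / 0.37 = 2.8430
A = e^2.8430 ≈ 17.17 square kilometres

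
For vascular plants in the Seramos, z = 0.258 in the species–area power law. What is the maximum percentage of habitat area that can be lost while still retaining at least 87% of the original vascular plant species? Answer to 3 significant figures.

Need (A_new/A_old)^0.258 = 0.87, so A_new/A_old = 0.87^(1/0.258) = 0.87^3.876
ln(A_new/A_old) = ln 0.87 / 0.258 = -0.1393 / 0.258 = -0.5398
A_new/A_old = e^-0.5398 ≈ 0.5829
Fraction that can be lost = 1 − 0.5829 = 0.4171

41.7%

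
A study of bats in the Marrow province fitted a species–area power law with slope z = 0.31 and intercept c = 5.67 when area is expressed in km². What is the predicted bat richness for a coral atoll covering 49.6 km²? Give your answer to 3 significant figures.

19.0

S = 5.67 × 49.6^0.31
ln S = ln 5.67 + 0.31 × ln 49.6 = 1.7352 + 0.31 × 3.9040 = 2.9454
S = e^2.9454 ≈ 19.02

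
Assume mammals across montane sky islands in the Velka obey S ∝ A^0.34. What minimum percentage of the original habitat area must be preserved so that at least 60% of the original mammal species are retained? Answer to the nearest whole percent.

Need (A_new/A_old)^0.34 = 0.6, so A_new/A_old = 0.6^(1/0.34) = 0.6^2.941
ln(A_new/A_old) = ln 0.6 / 0.34 = -0.5108 / 0.34 = -1.5024
A_new/A_old = e^-1.5024 ≈ 0.2226

22%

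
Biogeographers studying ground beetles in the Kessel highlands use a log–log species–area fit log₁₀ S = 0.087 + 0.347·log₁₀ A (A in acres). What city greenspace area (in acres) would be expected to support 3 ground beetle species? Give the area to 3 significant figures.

3 = 1.222 × A^0.347  ⇒  A^0.347 = 3/1.222 = 2.455
ln A = ln(2.455) / 0.347 = 0.8983 / 0.347 = 2.5887
A = e^2.5887 ≈ 13.31 acres

13.3 acres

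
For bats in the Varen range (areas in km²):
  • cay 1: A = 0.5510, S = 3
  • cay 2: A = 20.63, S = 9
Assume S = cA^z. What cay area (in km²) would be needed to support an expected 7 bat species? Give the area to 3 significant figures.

z = ln(9/3) / ln(20.63/0.551) = 1.0986 / 3.6228 = 0.3033
c = 3 / 0.551^0.3033 = 3 / 0.8346 = 3.594
A = (7/3.594)^(1/0.3033) ⇒ ln A = ln(1.948)/0.3033 = 2.1980
A = e^2.1980 ≈ 9.007 km²

9.01 km²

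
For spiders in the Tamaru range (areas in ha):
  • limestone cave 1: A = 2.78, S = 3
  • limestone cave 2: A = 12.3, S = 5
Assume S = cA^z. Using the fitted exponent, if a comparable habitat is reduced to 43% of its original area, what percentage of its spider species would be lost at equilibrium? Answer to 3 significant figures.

z = ln(5/3) / ln(12.3/2.78) = 0.5108 / 1.4871 = 0.3435
S_new/S_old = (A_new/A_old)^z = 0.43^0.3435 = exp(0.3435 × -0.8440) = 0.7483
Fraction lost = 1 − 0.7483 = 0.2517

25.2%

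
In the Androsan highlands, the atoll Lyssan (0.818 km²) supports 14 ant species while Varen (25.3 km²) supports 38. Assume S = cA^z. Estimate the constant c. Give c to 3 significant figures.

z = ln(S₂/S₁) / ln(A₂/A₁) = ln(38/14) / ln(25.3/0.818) = 0.9985 / 3.4317 = 0.2910
c = S₁ / A₁^z = 14 / 0.818^0.2910 = 14 / 0.9432 = 14.84

14.8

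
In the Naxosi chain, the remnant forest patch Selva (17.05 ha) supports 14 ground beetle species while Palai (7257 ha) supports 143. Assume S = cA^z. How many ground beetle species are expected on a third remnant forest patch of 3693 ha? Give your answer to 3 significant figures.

110

z = ln(143/14) / ln(7257/17.05) = 2.3238 / 6.0536 = 0.3839
c = 14 / 17.05^0.3839 = 14 / 2.97 = 4.713
S₃ = 4.713 × 3693^0.3839 = 4.713 × 23.41 ≈ 110.3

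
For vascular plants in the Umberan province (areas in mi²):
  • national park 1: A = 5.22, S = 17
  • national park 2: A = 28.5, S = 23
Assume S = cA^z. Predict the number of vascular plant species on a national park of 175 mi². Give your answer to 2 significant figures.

32

z = ln(23/17) / ln(28.5/5.22) = 0.3023 / 1.6974 = 0.1781
c = 17 / 5.22^0.1781 = 17 / 1.342 = 12.67
S₃ = 12.67 × 175^0.1781 = 12.67 × 2.509 ≈ 31.78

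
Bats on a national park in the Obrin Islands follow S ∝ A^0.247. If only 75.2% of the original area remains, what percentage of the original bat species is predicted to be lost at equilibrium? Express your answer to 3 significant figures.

6.80%

S_new/S_old = (A_new/A_old)^z = 0.752^0.247
= exp(0.247 × ln 0.752) = exp(0.247 × -0.2850) = exp(-0.0704) ≈ 0.932
Fraction lost = 1 − 0.932 = 0.06798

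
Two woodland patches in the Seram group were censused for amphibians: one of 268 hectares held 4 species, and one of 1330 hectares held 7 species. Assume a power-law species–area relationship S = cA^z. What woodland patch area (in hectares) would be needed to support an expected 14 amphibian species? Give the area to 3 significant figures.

9670 hectares

z = ln(7/4) / ln(1330/268) = 0.5596 / 1.6019 = 0.3493
c = 4 / 268^0.3493 = 4 / 7.051 = 0.5673
A = (14/0.5673)^(1/0.3493) ⇒ ln A = ln(24.68)/0.3493 = 9.1771
A = e^9.1771 ≈ 9673 hectares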